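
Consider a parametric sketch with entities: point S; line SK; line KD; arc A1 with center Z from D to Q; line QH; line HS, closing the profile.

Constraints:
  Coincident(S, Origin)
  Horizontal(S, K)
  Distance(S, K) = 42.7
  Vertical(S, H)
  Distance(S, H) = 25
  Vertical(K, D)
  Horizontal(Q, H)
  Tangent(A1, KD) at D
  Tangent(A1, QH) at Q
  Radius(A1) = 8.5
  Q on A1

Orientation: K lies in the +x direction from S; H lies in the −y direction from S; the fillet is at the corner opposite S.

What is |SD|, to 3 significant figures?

45.8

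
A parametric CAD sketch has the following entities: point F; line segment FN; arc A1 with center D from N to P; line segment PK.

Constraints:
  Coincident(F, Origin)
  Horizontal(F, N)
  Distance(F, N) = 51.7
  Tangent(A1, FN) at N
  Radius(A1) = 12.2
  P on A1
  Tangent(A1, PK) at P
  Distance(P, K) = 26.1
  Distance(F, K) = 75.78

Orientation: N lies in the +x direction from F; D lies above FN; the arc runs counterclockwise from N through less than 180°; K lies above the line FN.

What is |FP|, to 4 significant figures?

64.83

Checks: |DP| = 12.20 ✓; ∠(DP, PK) = 90.00° ✓; |PK| = 26.10 ✓; |FK| = 75.78 ✓.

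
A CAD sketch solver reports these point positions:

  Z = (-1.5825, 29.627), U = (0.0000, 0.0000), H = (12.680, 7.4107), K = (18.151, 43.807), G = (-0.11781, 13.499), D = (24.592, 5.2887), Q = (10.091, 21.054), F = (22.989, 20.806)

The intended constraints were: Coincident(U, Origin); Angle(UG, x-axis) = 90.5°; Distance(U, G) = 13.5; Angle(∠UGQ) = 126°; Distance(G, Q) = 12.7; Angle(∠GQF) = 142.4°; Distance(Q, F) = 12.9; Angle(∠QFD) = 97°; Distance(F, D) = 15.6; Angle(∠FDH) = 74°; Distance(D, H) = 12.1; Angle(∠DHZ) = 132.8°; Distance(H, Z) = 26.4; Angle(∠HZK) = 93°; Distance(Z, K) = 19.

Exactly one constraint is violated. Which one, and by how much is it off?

Distance(Z, K) = 19 — off by 5.30.

U = (0.00, 0.00) ✓; UG at 90.50° ✓; |UG| = 13.50 ✓; ∠UGQ = 126.0° ✓; |GQ| = 12.70 ✓; ∠GQF = 142.4° ✓; |QF| = 12.90 ✓; ∠QFD = 97.00° ✓; |FD| = 15.60 ✓; ∠FDH = 74.00° ✓; |DH| = 12.10 ✓; ∠DHZ = 132.8° ✓; |HZ| = 26.40 ✓; ∠HZK = 93.00° ✓; |ZK| = 24.30 ✗.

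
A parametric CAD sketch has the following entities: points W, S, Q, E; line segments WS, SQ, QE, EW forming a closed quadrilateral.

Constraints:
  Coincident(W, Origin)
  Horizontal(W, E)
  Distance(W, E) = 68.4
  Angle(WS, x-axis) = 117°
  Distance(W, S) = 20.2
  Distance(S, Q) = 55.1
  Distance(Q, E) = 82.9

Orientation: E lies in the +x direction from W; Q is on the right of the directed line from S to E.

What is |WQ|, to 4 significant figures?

37.45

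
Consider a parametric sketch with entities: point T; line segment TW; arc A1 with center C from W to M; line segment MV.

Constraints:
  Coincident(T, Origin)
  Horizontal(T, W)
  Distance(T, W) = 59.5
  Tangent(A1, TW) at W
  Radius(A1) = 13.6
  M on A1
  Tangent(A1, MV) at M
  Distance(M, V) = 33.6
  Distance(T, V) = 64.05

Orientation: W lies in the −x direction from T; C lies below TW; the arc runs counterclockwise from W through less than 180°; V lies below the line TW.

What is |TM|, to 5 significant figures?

72.679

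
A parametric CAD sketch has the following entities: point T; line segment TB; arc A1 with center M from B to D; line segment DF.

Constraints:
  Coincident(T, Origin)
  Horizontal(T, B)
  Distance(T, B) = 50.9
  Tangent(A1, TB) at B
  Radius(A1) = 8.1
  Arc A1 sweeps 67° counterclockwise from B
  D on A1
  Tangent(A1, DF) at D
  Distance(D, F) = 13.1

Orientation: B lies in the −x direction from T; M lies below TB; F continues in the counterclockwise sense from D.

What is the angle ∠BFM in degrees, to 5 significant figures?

18.229°

T is at the origin; TB is horizontal with |TB| = 50.9 and B on the −x side, so B = (-50.900, 0.0000). The tangent condition forces MB to be normal to TB, so M = B + (0, -8.1) = (-50.900, -8.1000). On A1, B sits at bearing 90° from M; a 67° counterclockwise sweep puts D at bearing 157°, so D = M + 8.1·(cos 157°, sin 157°) = (-58.356, -4.9351). The tangent condition forces MD to be normal to DF, so DF runs along (−sin 157°, cos 157°); with |DF| = 13.1, F = (-63.475, -16.994). Then cos ∠BFM = FB·FM / (|FB||FM|), giving 18.229°.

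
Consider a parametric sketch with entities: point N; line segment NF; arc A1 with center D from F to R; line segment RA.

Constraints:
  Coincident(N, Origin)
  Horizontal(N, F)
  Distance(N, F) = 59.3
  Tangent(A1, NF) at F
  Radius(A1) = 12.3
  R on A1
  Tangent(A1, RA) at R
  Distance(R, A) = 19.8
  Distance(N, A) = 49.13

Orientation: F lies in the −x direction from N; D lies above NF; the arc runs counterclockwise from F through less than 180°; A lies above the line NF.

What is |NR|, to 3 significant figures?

48.4

N is at the origin; NF is horizontal with |NF| = 59.3 and F on the −x side, so F = (-59.3, 0.00). The tangent condition forces DF to be normal to NF, so D = F + (0, 12.3) = (-59.3, 12.3). Since DR ⟂ RA (tangency), |DA| = √(12.3² + 19.8²) = 23.3 regardless of where R sits on A1. So A lies on both circle(N, 49.13) and circle(D, 23.3); the above-NF intersection is A = (-41.1, 26.9). R is the foot of the tangent from A: R = (-47.7, 8.21).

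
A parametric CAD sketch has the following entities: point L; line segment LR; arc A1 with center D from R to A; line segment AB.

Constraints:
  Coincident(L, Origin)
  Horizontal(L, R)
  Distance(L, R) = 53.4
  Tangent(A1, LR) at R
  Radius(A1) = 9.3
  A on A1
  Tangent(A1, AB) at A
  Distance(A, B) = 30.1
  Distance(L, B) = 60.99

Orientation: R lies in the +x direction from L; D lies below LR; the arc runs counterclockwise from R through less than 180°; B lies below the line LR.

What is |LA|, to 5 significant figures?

45.219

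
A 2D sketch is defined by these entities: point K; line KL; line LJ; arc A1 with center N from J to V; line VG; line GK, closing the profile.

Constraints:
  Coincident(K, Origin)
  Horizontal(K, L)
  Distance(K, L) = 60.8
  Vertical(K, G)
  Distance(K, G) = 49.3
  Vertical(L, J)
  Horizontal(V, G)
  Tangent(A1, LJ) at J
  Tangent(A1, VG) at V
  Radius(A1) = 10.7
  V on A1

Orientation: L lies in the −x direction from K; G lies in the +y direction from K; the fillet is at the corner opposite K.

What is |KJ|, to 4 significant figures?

72.02

K is at the origin; K and L share the same y with |KL| = 60.8 and L on the −x side, so L = (-60.80, 0.000). K and G share the same x with |KG| = 49.3 and G on the +y side, so G = (0.000, 49.30). The virtual corner opposite K is at (-60.80, 49.30). Since A1 is tangent to LJ there, NJ ⟂ LJ and the tangent condition forces NV to be normal to VG, with radius 10.7, so the center N sits 10.7 in from both sides at N = (-50.10, 38.60). That places the tangent points at J = (-60.80, 38.60) on LJ and V = (-50.10, 49.30) on VG. Then |KJ| = |J − K| = 72.02.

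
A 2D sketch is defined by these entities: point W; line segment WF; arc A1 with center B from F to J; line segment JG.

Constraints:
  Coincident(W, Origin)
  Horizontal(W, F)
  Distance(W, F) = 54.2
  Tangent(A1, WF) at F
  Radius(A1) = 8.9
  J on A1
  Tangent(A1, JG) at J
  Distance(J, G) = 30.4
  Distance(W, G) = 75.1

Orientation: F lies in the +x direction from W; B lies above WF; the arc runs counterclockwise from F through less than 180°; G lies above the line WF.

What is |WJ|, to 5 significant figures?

63.674

W is at the origin; WF is horizontal with |WF| = 54.2 and F on the +x side, so F = (54.200, 0.0000). Since A1 is tangent to WF there, BF ⟂ WF, so B = F + (0, 8.9) = (54.200, 8.9000). Since BJ ⟂ JG (tangency), |BG| = √(8.9² + 30.4²) = 31.676 regardless of where J sits on A1. So G lies on both circle(W, 75.1) and circle(B, 31.676); the above-WF intersection is G = (64.208, 38.954). J is the foot of the tangent from G: J = (63.094, 8.5740).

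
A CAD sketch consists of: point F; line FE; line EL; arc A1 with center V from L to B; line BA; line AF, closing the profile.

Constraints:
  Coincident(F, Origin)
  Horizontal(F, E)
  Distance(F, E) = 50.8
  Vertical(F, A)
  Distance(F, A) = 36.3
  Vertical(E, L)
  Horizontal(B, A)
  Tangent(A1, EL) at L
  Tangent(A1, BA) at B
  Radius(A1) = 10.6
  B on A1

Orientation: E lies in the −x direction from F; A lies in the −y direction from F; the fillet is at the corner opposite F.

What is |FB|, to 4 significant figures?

54.16

F is at the origin; F and E share the same y with |FE| = 50.8 and E on the −x side, so E = (-50.80, 0.000). FA is vertical with |FA| = 36.3 and A on the −y side, so A = (0.000, -36.30). The virtual corner opposite F is at (-50.80, -36.30). Since A1 is tangent to EL there, VL ⟂ EL and tangency of A1 to BA means the radius VB is perpendicular to BA, with radius 10.6, so the center V sits 10.6 in from both sides at V = (-40.20, -25.70). That places the tangent points at L = (-50.80, -25.70) on EL and B = (-40.20, -36.30) on BA. Then |FB| = |B − F| = 54.16.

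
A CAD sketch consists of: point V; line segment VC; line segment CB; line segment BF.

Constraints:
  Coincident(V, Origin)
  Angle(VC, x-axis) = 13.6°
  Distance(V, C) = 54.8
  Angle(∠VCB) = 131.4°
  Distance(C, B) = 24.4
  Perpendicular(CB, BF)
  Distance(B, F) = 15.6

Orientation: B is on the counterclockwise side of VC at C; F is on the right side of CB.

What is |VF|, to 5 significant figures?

83.023

∠VCB = 131.4°, so CB runs at 13.6° + (180° − 131.4°) = 62.200° from the x-axis; with |CB| = 24.4, B = C + 24.4·(cos 62.200°, sin 62.200°) = (64.643, 34.470). The perpendicularity gives BF at right angles to CB; with |BF| = 15.6 on the right of CB, F = B + 15.6·(0.88458, -0.46639) = (78.443, 27.194). Then |VF| = |F − V| = 83.023.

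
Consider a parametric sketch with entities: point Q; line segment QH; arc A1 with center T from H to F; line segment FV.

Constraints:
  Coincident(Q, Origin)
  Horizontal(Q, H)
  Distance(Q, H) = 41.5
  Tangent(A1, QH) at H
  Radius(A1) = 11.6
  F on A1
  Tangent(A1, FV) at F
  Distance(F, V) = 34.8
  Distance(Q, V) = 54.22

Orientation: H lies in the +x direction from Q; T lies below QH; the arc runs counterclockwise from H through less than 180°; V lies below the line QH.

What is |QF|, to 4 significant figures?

31.94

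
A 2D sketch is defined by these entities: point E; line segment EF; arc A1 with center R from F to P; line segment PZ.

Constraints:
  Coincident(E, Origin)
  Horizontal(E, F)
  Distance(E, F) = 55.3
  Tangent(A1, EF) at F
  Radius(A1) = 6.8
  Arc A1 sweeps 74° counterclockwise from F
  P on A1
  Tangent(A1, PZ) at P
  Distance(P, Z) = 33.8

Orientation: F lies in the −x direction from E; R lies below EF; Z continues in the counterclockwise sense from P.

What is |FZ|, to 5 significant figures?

40.636

E is at the origin; E and F share the same y with |EF| = 55.3 and F on the −x side, so F = (-55.300, 0.0000). A1 meets EF tangentially, so RF is at right angles to EF, so R = F + (0, -6.8) = (-55.300, -6.8000). On A1, F sits at bearing 90° from R; a 74° counterclockwise sweep puts P at bearing 164°, so P = R + 6.8·(cos 164°, sin 164°) = (-61.837, -4.9257). The tangent condition forces RP to be normal to PZ, so PZ runs along (−sin 164°, cos 164°); with |PZ| = 33.8, Z = (-71.153, -37.416). Then |FZ| = |Z − F| = 40.636.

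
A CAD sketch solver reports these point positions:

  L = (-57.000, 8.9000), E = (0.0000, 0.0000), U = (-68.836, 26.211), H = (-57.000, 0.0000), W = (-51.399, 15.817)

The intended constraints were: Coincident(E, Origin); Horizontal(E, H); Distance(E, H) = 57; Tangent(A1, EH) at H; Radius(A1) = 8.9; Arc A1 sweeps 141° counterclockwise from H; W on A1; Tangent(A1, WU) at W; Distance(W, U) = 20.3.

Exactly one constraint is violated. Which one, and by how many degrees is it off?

Tangent(A1, WU) at W — off by 8.20°.

E = (0.00, 0.00) ✓; E.y = 0.00, H.y = 0.00 ✓; |EH| = 57.00 ✓; ∠(LH, HE) = 90.00° ✓; |LH| = 8.900 ✓; bearing(L→W) − bearing(L→H) = 141.0° ✓; |LW| = 8.900 ✓; ∠(LW, WU) = 81.80° ✗; |WU| = 20.30 ✓.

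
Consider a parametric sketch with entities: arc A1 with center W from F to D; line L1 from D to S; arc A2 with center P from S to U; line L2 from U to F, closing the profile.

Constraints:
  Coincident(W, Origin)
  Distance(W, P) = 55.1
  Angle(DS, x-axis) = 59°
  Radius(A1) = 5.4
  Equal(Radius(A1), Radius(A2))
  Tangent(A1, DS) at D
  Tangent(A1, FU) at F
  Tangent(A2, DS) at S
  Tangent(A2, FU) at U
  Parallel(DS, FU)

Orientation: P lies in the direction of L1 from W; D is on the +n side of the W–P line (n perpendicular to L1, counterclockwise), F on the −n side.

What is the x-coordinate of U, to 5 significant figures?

33.007

The slot axis is L1's direction at 59.0°, so u = (cos 59.0°, sin 59.0°) = (0.51504, 0.85717) and n = (−sin 59.0°, cos 59.0°) = (-0.85717, 0.51504). W is at the origin and P lies 55.1 along u from W, so P = 55.1·u = (28.379, 47.230). Tangency of A1 to both parallel lines with radius 5.4 puts D and F at W ± 5.4·n: D = (-4.6287, 2.7812), F = (4.6287, -2.7812). Equal radii place S and U the same way about P: S = P + 5.4·n = (23.750, 50.011), U = P − 5.4·n = (33.007, 44.449). So U.x = 33.007.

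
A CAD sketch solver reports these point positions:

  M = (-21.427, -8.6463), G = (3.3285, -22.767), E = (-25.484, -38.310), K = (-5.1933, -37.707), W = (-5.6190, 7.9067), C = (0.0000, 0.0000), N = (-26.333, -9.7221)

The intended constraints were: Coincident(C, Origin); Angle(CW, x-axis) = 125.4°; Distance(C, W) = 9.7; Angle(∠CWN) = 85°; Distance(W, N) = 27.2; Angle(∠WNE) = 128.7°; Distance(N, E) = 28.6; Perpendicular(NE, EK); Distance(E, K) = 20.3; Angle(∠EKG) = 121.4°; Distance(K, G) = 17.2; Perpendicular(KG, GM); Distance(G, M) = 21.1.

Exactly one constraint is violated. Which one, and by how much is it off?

Distance(G, M) = 21.1 — off by 7.40.

C = (0.00, 0.00) ✓; CW at 125.4° ✓; |CW| = 9.700 ✓; ∠CWN = 85.00° ✓; |WN| = 27.20 ✓; ∠WNE = 128.7° ✓; |NE| = 28.60 ✓; ∠(NE, EK) = 90.00° ✓; |EK| = 20.30 ✓; ∠EKG = 121.4° ✓; |KG| = 17.20 ✓; ∠(KG, GM) = 90.00° ✓; |GM| = 28.50 ✗.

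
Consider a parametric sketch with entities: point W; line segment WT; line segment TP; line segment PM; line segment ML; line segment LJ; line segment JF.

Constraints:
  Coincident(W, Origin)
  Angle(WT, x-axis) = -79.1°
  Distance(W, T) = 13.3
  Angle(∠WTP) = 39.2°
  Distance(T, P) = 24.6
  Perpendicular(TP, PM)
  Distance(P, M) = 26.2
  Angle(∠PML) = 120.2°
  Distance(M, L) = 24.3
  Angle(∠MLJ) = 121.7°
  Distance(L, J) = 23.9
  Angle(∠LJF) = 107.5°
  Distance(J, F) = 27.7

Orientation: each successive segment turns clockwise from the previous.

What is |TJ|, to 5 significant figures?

32.307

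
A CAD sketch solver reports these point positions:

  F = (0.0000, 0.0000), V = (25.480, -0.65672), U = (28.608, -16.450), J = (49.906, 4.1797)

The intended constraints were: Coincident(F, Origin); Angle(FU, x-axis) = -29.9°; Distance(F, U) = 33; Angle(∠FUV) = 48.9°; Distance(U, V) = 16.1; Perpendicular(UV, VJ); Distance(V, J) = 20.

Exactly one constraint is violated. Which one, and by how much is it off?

Distance(V, J) = 20 — off by 4.90.

F = (0.00, 0.00) ✓; FU at -29.90° ✓; |FU| = 33.00 ✓; ∠FUV = 48.90° ✓; |UV| = 16.10 ✓; ∠(UV, VJ) = 90.00° ✓; |VJ| = 24.90 ✗.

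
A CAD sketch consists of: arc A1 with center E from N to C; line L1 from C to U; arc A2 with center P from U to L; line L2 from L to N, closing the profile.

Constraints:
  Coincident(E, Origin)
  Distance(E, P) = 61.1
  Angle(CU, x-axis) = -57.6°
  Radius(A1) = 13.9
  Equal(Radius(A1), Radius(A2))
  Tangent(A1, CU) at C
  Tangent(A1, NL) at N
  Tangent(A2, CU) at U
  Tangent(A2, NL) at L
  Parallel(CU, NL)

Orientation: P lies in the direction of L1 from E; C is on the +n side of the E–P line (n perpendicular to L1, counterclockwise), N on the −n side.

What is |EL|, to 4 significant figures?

62.66

The slot axis is L1's direction at -57.6°, so u = (cos -57.6°, sin -57.6°) = (0.5358, -0.8443) and n = (−sin -57.6°, cos -57.6°) = (0.8443, 0.5358). E is at the origin and P lies 61.1 along u from E, so P = 61.1·u = (32.74, -51.59). Tangency of A1 to both parallel lines with radius 13.9 puts C and N at E ± 13.9·n: C = (11.74, 7.448), N = (-11.74, -7.448). Equal radii place U and L the same way about P: U = P + 13.9·n = (44.48, -44.14), L = P − 13.9·n = (21.00, -59.04). Then |EL| = |L − E| = 62.66.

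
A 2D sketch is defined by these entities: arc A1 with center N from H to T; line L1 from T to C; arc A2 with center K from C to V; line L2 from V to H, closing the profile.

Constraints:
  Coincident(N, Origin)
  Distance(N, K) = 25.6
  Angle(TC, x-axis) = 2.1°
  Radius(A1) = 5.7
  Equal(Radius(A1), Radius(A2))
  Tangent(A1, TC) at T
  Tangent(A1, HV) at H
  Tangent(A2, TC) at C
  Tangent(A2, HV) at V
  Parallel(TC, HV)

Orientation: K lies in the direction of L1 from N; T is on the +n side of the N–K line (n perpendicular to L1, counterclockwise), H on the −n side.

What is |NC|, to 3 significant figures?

26.2

The slot axis is L1's direction at 2.1°, so u = (cos 2.1°, sin 2.1°) = (0.999, 0.0366) and n = (−sin 2.1°, cos 2.1°) = (-0.0366, 0.999). N is at the origin and K lies 25.6 along u from N, so K = 25.6·u = (25.6, 0.938). Tangency of A1 to both parallel lines with radius 5.7 puts T and H at N ± 5.7·n: T = (-0.209, 5.70), H = (0.209, -5.70). Equal radii place C and V the same way about K: C = K + 5.7·n = (25.4, 6.63), V = K − 5.7·n = (25.8, -4.76). Then |NC| = |C − N| = 26.2.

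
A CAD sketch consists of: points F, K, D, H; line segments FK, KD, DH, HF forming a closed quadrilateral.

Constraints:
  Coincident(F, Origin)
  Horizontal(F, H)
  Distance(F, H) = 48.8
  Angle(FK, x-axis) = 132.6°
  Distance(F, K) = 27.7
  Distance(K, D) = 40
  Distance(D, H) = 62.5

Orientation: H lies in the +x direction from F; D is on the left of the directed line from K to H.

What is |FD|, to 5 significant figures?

49.578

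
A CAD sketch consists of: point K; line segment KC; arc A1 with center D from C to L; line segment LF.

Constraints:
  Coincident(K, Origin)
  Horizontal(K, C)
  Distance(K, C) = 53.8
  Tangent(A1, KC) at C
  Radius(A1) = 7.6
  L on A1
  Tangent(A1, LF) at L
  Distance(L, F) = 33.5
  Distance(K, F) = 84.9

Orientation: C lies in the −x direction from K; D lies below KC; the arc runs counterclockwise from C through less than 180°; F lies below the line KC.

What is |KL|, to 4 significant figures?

60.14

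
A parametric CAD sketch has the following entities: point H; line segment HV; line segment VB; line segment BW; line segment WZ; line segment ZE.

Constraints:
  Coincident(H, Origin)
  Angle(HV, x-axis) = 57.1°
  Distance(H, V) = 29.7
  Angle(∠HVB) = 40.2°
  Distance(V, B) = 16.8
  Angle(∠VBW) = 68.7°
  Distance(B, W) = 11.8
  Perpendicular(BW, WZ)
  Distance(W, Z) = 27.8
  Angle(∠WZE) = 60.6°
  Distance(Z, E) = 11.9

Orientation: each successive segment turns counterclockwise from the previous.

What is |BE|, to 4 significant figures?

22.00

H is at the origin; HV runs at 57.1° with length 29.7, so V = (16.13, 24.94). ∠HVB = 40.2° gives VB at -163.1° from the x-axis; with |VB| = 16.8, B = (0.05781, 20.05). ∠VBW = 68.7° gives BW at -51.80° from the x-axis; with |BW| = 11.8, W = (7.355, 10.78). BW is perpendicular to WZ, so WZ runs at 38.20°; with |WZ| = 27.8, Z = (29.20, 27.97). ∠WZE = 60.6° gives ZE at 157.6° from the x-axis; with |ZE| = 11.9, E = (18.20, 32.51). Then |BE| = |E − B| = 22.00.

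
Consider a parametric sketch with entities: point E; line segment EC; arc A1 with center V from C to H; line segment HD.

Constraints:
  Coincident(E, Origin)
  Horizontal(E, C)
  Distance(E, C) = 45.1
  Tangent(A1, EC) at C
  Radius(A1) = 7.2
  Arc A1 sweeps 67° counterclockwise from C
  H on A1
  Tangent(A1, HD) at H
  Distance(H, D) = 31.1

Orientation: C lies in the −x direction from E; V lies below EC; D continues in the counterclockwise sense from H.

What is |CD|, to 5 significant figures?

37.982

E is at the origin; EC is horizontal with |EC| = 45.1 and C on the −x side, so C = (-45.100, 0.0000). Since A1 is tangent to EC there, VC ⟂ EC, so V = C + (0, -7.2) = (-45.100, -7.2000). On A1, C sits at bearing 90° from V; a 67° counterclockwise sweep puts H at bearing 157°, so H = V + 7.2·(cos 157°, sin 157°) = (-51.728, -4.3867). Tangency of A1 to HD means the radius VH is perpendicular to HD, so HD runs along (−sin 157°, cos 157°); with |HD| = 31.1, D = (-63.879, -33.014). Then |CD| = |D − C| = 37.982.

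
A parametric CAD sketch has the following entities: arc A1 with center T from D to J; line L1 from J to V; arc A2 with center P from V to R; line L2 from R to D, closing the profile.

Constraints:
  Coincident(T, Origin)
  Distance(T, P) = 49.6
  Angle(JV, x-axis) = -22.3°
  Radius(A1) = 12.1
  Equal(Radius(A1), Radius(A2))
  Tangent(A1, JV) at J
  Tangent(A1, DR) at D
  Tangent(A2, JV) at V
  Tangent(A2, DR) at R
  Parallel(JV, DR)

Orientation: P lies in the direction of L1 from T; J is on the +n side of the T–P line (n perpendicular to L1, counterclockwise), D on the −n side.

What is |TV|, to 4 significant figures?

51.05

Tangency of A1 to both parallel lines with radius 12.1 puts J and D at T ± 12.1·n: J = (4.591, 11.20), D = (-4.591, -11.20). Equal radii place V and R the same way about P: V = P + 12.1·n = (50.48, -7.626), R = P − 12.1·n = (41.30, -30.02). Then |TV| = |V − T| = 51.05.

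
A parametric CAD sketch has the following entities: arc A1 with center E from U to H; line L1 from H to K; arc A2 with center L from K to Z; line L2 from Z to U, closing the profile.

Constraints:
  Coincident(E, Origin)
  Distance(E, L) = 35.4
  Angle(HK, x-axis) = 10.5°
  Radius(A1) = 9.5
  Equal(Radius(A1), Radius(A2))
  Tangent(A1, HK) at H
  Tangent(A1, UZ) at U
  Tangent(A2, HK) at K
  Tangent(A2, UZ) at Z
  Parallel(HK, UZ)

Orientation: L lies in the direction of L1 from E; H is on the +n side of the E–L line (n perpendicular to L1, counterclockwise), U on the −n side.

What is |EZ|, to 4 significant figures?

36.65

The slot axis is L1's direction at 10.5°, so u = (cos 10.5°, sin 10.5°) = (0.9833, 0.1822) and n = (−sin 10.5°, cos 10.5°) = (-0.1822, 0.9833). E is at the origin and L lies 35.4 along u from E, so L = 35.4·u = (34.81, 6.451). Tangency of A1 to both parallel lines with radius 9.5 puts H and U at E ± 9.5·n: H = (-1.731, 9.341), U = (1.731, -9.341). Equal radii place K and Z the same way about L: K = L + 9.5·n = (33.08, 15.79), Z = L − 9.5·n = (36.54, -2.890). Then |EZ| = |Z − E| = 36.65.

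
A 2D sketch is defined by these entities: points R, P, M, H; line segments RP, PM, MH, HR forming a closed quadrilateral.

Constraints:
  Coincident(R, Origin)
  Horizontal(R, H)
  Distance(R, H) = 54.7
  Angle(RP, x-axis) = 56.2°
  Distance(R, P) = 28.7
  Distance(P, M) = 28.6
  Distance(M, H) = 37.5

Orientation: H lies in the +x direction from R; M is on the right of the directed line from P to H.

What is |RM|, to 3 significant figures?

18.1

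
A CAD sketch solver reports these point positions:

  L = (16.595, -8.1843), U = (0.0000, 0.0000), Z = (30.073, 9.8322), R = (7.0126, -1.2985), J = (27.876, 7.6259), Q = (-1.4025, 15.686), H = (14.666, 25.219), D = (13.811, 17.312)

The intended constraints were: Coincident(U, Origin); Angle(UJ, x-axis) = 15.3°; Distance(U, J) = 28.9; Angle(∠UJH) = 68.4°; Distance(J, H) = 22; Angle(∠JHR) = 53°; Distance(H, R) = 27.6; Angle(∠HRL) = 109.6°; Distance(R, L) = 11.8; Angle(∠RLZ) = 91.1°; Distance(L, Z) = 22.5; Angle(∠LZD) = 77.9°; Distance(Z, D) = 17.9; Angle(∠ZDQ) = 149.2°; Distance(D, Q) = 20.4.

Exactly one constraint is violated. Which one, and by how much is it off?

Distance(D, Q) = 20.4 — off by 5.10.

U = (0.00, 0.00) ✓; UJ at 15.30° ✓; |UJ| = 28.90 ✓; ∠UJH = 68.40° ✓; |JH| = 22.00 ✓; ∠JHR = 53.00° ✓; |HR| = 27.60 ✓; ∠HRL = 109.6° ✓; |RL| = 11.80 ✓; ∠RLZ = 91.10° ✓; |LZ| = 22.50 ✓; ∠LZD = 77.90° ✓; |ZD| = 17.90 ✓; ∠ZDQ = 149.2° ✓; |DQ| = 15.30 ✗.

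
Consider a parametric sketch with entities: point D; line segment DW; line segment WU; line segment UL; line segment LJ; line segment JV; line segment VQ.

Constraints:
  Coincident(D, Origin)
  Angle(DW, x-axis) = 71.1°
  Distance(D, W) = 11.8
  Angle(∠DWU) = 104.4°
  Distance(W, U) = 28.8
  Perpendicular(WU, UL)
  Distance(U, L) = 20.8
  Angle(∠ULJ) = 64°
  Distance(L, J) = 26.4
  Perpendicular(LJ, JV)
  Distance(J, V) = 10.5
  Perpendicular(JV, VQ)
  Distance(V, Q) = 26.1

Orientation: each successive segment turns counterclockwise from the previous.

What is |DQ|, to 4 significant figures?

36.07

D is at the origin; DW runs at 71.1° with length 11.8, so W = (3.822, 11.16). ∠DWU = 104.4° gives WU at 146.7° from the x-axis; with |WU| = 28.8, U = (-20.25, 26.98). WU is perpendicular to UL, so UL runs at -123.3°; with |UL| = 20.8, L = (-31.67, 9.591). ∠ULJ = 64.0° gives LJ at -7.300° from the x-axis; with |LJ| = 26.4, J = (-5.483, 6.236). The perpendicularity gives JV at right angles to LJ, so JV runs at 82.70°; with |JV| = 10.5, V = (-4.149, 16.65). JV ⟂ VQ, so VQ runs at 172.7°; with |VQ| = 26.1, Q = (-30.04, 19.97). Then |DQ| = |Q − D| = 36.07.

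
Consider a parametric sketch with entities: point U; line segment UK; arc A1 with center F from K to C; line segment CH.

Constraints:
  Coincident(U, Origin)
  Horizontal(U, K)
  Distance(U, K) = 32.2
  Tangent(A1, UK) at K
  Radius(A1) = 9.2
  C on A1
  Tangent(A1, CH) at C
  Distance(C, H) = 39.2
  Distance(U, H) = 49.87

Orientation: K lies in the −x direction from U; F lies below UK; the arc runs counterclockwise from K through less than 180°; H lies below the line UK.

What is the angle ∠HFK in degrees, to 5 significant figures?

158.61°

Checks: U = (0.00, 0.00) ✓; U.y = 0.00, K.y = 0.00 ✓; |FC| = 9.200 ✓; ∠(FC, CH) = 90.00° ✓; |CH| = 39.20 ✓; |UH| = 49.87 ✓.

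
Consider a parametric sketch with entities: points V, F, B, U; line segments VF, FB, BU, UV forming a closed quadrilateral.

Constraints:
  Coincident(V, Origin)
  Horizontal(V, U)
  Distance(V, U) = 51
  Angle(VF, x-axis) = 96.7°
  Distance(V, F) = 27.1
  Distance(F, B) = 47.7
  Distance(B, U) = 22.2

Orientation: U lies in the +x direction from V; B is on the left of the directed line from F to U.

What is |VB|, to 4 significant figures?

48.98

Checks: |FB| = 47.70 ✓; |BU| = 22.20 ✓.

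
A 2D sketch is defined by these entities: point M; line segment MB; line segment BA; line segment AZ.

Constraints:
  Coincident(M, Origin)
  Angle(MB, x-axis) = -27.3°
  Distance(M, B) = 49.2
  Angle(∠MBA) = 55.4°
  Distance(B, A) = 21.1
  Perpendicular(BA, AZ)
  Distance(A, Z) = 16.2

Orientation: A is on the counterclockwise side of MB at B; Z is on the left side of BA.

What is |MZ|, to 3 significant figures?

25.2

M is at the origin; MB runs at -27.3° with length 49.2, so B = 49.2·(cos -27.3°, sin -27.3°) = (43.7, -22.6). ∠MBA = 55.4°, so BA runs at -27.3° + (180° − 55.4°) = 97.3° from the x-axis; with |BA| = 21.1, A = B + 21.1·(cos 97.3°, sin 97.3°) = (41.0, -1.64). The perpendicularity gives AZ at right angles to BA; with |AZ| = 16.2 on the left of BA, Z = A + 16.2·(-0.992, -0.127) = (25.0, -3.70). Then |MZ| = |Z − M| = 25.2.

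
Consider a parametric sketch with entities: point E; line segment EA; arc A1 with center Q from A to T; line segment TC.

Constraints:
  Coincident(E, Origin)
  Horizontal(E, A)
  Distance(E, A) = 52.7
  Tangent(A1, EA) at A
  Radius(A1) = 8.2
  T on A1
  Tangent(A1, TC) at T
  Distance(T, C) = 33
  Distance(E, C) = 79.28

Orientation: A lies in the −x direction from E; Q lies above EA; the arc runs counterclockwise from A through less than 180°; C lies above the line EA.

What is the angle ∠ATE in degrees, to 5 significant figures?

96.376°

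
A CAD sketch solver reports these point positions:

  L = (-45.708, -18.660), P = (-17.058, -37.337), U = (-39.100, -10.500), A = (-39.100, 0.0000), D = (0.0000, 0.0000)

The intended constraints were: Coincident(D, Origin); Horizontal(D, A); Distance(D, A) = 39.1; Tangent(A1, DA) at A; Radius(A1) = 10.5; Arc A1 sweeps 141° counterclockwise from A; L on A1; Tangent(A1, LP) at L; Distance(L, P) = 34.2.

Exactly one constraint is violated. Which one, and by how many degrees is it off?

Tangent(A1, LP) at L — off by 5.90°.

D = (0.00, 0.00) ✓; D.y = 0.00, A.y = 0.00 ✓; |DA| = 39.10 ✓; ∠(UA, AD) = 90.00° ✓; |UA| = 10.50 ✓; bearing(U→L) − bearing(U→A) = 141.0° ✓; |UL| = 10.50 ✓; ∠(UL, LP) = 84.10° ✗; |LP| = 34.20 ✓.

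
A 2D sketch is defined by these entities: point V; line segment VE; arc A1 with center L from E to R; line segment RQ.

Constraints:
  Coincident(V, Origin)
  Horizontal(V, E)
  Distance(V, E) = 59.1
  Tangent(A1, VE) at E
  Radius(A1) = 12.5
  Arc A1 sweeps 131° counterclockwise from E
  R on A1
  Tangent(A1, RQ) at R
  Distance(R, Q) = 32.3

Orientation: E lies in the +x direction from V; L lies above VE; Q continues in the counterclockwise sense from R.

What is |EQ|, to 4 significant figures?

46.59

On A1, E sits at bearing -90° from L; a 131° counterclockwise sweep puts R at bearing 41°, so R = L + 12.5·(cos 41°, sin 41°) = (68.53, 20.70). The tangent condition forces LR to be normal to RQ, so RQ runs along (−sin 41°, cos 41°); with |RQ| = 32.3, Q = (47.34, 45.08). Then |EQ| = |Q − E| = 46.59.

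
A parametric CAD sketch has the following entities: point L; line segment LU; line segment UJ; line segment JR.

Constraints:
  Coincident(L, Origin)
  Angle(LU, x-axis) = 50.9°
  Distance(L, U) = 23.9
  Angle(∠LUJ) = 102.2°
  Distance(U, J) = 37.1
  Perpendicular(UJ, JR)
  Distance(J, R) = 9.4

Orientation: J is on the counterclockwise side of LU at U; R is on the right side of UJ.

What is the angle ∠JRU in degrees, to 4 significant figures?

75.78°

L is at the origin; LU runs at 50.9° with length 23.9, so U = 23.9·(cos 50.9°, sin 50.9°) = (15.07, 18.55). ∠LUJ = 102.2°, so UJ runs at 50.9° + (180° − 102.2°) = 128.7° from the x-axis; with |UJ| = 37.1, J = U + 37.1·(cos 128.7°, sin 128.7°) = (-8.123, 47.50). UJ is perpendicular to JR; with |JR| = 9.4 on the right of UJ, R = J + 9.4·(0.7804, 0.6252) = (-0.7873, 53.38). Then cos ∠JRU = RJ·RU / (|RJ||RU|), giving 75.78°.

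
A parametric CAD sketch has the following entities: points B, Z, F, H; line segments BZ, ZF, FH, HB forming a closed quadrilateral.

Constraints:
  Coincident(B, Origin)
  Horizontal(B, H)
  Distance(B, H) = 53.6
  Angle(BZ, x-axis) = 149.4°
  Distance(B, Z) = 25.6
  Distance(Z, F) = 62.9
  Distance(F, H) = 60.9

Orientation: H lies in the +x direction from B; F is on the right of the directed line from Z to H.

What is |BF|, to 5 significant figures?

42.596

Checks: |ZF| = 62.90 ✓; |FH| = 60.90 ✓.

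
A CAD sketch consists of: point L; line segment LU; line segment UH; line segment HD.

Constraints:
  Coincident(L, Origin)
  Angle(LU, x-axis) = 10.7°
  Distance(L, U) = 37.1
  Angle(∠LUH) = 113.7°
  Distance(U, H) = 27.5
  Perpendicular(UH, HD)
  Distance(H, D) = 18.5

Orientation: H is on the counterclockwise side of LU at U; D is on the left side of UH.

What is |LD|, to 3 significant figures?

45.1

L is at the origin; LU runs at 10.7° with length 37.1, so U = 37.1·(cos 10.7°, sin 10.7°) = (36.5, 6.89). ∠LUH = 113.7°, so UH runs at 10.7° + (180° − 113.7°) = 77.0° from the x-axis; with |UH| = 27.5, H = U + 27.5·(cos 77.0°, sin 77.0°) = (42.6, 33.7). The perpendicularity gives HD at right angles to UH; with |HD| = 18.5 on the left of UH, D = H + 18.5·(-0.974, 0.225) = (24.6, 37.8). Then |LD| = |D − L| = 45.1.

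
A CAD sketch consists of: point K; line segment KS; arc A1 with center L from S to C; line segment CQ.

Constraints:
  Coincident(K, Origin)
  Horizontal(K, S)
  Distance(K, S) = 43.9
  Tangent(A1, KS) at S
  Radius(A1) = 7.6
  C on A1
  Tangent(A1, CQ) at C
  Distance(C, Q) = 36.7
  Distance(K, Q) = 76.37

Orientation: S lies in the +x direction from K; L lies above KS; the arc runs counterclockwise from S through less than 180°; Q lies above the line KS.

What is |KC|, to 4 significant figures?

50.94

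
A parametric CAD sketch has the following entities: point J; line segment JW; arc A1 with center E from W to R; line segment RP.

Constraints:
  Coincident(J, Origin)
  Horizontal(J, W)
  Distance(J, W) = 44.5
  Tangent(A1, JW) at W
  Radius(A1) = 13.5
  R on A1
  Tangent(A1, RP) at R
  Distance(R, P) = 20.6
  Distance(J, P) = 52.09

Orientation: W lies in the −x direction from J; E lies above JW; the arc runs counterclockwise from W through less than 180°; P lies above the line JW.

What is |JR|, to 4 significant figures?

35.75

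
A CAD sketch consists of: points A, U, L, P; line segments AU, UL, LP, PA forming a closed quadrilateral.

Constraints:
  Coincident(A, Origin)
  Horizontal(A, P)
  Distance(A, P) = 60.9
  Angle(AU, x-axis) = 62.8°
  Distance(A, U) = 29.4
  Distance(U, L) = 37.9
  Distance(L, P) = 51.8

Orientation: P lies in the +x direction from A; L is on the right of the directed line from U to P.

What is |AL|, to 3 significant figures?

15.6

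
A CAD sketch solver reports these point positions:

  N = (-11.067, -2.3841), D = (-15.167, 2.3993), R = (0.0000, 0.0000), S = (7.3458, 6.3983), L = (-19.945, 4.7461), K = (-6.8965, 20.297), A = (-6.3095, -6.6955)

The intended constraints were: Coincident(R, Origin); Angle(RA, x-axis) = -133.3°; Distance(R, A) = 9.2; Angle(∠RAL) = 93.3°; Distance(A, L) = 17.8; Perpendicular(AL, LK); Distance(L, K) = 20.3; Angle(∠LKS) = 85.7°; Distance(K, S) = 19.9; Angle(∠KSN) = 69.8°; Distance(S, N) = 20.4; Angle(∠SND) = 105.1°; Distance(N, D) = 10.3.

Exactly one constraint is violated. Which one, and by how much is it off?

Distance(N, D) = 10.3 — off by 4.00.

R = (0.00, 0.00) ✓; RA at -133.3° ✓; |RA| = 9.200 ✓; ∠RAL = 93.30° ✓; |AL| = 17.80 ✓; ∠(AL, LK) = 90.00° ✓; |LK| = 20.30 ✓; ∠LKS = 85.70° ✓; |KS| = 19.90 ✓; ∠KSN = 69.80° ✓; |SN| = 20.40 ✓; ∠SND = 105.1° ✓; |ND| = 6.300 ✗.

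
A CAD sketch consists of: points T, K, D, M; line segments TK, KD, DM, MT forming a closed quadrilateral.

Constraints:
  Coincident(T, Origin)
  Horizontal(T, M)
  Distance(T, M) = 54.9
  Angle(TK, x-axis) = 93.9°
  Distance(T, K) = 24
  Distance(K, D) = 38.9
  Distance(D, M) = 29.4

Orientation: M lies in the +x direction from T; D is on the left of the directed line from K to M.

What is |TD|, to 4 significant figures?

44.07

T is at the origin; T and M share the same y with |TM| = 54.9 and M in +x, so M = (54.9, 0). TK runs at 93.9° with |TK| = 24.0, so K = (-1.632, 23.94). D is determined by |KD| = 38.9 and |DM| = 29.4 together: it lies at the intersection of circle(K, 38.9) and circle(M, 29.4). With |KM| = 61.39, the foot of the radical line on KM is 35.98 from K and the perpendicular offset is √(38.9² − 35.98²) = 14.78. Taking the left-of-KM solution: D = (37.27, 23.52).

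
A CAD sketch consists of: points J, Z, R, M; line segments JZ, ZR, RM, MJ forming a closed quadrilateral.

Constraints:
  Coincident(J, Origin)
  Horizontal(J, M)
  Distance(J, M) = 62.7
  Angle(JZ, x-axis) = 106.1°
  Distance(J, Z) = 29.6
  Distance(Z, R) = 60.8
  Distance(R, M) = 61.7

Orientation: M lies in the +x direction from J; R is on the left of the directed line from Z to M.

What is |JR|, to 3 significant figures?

73.8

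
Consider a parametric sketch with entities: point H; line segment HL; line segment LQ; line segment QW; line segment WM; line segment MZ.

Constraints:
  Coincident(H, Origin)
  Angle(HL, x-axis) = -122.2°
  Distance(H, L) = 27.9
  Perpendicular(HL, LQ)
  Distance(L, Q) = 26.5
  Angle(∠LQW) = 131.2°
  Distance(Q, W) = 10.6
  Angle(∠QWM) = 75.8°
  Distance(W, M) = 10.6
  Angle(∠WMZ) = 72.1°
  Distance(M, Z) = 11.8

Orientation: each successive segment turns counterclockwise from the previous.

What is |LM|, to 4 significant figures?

27.23

∠LQW = 131.2° gives QW at 16.60° from the x-axis; with |QW| = 10.6, W = (17.72, -34.70). ∠QWM = 75.8° gives WM at 120.8° from the x-axis; with |WM| = 10.6, M = (12.29, -25.60). Then |LM| = |M − L| = 27.23.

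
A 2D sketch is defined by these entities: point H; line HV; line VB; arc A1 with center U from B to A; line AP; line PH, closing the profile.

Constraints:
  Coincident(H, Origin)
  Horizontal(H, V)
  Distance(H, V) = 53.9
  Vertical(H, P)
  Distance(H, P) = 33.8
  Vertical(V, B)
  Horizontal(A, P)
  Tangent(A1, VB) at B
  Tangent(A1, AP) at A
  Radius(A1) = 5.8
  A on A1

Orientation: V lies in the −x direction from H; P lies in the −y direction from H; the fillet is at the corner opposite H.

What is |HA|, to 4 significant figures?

58.79

H is at the origin; HV is horizontal with |HV| = 53.9 and V on the −x side, so V = (-53.90, 0.000). H and P share the same x with |HP| = 33.8 and P on the −y side, so P = (0.000, -33.80). The virtual corner opposite H is at (-53.90, -33.80). A1 meets VB tangentially, so UB is at right angles to VB and tangency of A1 to AP means the radius UA is perpendicular to AP, with radius 5.8, so the center U sits 5.8 in from both sides at U = (-48.10, -28.00). That places the tangent points at B = (-53.90, -28.00) on VB and A = (-48.10, -33.80) on AP. Then |HA| = |A − H| = 58.79.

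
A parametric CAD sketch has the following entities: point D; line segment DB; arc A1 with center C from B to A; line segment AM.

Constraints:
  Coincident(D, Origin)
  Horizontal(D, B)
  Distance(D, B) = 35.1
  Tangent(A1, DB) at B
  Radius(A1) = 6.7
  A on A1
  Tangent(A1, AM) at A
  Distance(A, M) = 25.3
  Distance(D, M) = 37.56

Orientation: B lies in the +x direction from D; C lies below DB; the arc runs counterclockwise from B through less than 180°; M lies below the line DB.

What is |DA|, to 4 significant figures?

29.04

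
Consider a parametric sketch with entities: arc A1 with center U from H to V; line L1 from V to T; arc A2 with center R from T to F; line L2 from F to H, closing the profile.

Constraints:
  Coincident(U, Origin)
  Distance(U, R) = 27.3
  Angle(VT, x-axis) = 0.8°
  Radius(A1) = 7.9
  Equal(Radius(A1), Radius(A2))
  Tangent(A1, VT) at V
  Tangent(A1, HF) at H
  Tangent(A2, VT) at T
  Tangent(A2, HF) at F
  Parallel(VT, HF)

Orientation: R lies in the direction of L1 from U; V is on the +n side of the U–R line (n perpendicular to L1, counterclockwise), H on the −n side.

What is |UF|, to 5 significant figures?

28.420

Tangency of A1 to both parallel lines with radius 7.9 puts V and H at U ± 7.9·n: V = (-0.11030, 7.8992), H = (0.11030, -7.8992). Equal radii place T and F the same way about R: T = R + 7.9·n = (27.187, 8.2804), F = R − 7.9·n = (27.408, -7.5181). Then |UF| = |F − U| = 28.420.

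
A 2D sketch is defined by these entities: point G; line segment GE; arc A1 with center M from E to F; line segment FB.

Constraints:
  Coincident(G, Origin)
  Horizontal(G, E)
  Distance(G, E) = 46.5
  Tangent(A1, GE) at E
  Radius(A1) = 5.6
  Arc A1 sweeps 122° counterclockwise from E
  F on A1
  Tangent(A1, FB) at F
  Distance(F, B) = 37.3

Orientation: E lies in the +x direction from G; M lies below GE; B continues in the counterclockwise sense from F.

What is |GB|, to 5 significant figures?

73.487

On A1, E sits at bearing 90° from M; a 122° counterclockwise sweep puts F at bearing 212°, so F = M + 5.6·(cos 212°, sin 212°) = (41.751, -8.5675). The tangent condition forces MF to be normal to FB, so FB runs along (−sin 212°, cos 212°); with |FB| = 37.3, B = (61.517, -40.200). Then |GB| = |B − G| = 73.487.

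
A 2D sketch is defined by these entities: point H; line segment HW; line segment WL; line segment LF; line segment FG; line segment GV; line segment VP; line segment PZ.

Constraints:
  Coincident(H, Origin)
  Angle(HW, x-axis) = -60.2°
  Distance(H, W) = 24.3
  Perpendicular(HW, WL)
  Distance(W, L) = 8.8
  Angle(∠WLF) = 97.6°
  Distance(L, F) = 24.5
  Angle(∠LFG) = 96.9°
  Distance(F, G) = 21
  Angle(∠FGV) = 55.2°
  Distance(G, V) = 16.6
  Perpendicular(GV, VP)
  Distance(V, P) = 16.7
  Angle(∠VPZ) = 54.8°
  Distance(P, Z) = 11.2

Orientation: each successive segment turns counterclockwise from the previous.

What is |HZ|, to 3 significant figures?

4.30

H is at the origin; HW runs at -60.2° with length 24.3, so W = (12.1, -21.1). The perpendicularity gives WL at right angles to HW, so WL runs at 29.8°; with |WL| = 8.8, L = (19.7, -16.7). ∠WLF = 97.6° gives LF at 112° from the x-axis; with |LF| = 24.5, F = (10.5, 5.97). ∠LFG = 96.9° gives FG at -165° from the x-axis; with |FG| = 21.0, G = (-9.80, 0.429). ∠FGV = 55.2° gives GV at -39.9° from the x-axis; with |GV| = 16.6, V = (2.93, -10.2). The perpendicularity gives VP at right angles to GV, so VP runs at 50.1°; with |VP| = 16.7, P = (13.6, 2.59). ∠VPZ = 54.8° gives PZ at 175° from the x-axis; with |PZ| = 11.2, Z = (2.48, 3.51). Then |HZ| = |Z − H| = 4.30.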